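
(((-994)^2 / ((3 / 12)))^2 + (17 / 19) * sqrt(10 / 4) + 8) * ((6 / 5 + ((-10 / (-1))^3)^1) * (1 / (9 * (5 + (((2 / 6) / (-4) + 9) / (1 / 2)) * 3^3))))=3571585138148.11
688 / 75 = 9.17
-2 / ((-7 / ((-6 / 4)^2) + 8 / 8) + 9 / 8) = 144 / 71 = 2.03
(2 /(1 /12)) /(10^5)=3 /12500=0.00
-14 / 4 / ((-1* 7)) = 1 / 2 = 0.50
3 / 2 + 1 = 5 / 2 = 2.50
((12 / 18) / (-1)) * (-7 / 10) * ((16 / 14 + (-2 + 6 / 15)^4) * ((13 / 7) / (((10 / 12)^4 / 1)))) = 189101952 / 13671875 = 13.83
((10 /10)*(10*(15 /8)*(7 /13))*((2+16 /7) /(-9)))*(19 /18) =-2375 /468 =-5.07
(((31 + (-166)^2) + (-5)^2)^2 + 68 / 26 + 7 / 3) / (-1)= -29734479409 / 39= -762422548.95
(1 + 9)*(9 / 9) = 10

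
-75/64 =-1.17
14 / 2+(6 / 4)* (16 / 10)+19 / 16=847 / 80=10.59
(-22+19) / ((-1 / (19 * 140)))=7980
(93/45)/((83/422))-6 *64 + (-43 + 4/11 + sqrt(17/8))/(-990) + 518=130655039/903870-sqrt(34)/3960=144.55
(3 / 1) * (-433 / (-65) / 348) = 433 / 7540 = 0.06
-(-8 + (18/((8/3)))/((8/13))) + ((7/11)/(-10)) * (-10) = -821/352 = -2.33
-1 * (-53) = 53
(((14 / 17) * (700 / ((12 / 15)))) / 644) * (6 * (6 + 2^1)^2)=168000 / 391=429.67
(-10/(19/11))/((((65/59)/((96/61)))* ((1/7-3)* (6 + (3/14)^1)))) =1017632/2184715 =0.47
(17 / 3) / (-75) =-17 / 225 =-0.08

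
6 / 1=6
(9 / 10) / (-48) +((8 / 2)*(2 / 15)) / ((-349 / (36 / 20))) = -6003 / 279200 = -0.02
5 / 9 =0.56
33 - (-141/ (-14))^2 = -13413/ 196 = -68.43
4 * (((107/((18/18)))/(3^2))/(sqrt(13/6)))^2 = 91592/351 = 260.95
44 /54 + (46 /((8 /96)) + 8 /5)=74846 /135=554.41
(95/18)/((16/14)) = 665/144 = 4.62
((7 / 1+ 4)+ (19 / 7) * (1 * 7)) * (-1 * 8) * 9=-2160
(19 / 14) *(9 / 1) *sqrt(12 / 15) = 171 *sqrt(5) / 35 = 10.92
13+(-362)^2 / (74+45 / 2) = 264597 / 193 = 1370.97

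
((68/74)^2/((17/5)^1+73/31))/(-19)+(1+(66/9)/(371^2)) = 2376771178300/2395140454119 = 0.99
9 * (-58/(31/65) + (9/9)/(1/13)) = -30303/31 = -977.52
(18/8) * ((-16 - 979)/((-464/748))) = 1674585/464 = 3609.02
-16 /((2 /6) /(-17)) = 816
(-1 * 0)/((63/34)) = 0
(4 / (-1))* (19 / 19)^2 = -4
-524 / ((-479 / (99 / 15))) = 17292 / 2395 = 7.22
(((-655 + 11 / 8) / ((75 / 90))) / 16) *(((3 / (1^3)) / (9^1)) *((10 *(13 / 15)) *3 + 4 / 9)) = -432.12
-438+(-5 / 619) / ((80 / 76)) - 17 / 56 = -15193621 / 34664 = -438.31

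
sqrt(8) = 2 * sqrt(2) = 2.83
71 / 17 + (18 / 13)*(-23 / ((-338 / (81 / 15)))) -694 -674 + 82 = -239279122 / 186745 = -1281.31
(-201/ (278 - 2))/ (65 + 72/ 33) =-737/ 67988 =-0.01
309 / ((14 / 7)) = 309 / 2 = 154.50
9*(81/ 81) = 9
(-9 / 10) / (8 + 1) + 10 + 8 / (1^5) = 179 / 10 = 17.90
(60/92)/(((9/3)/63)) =315/23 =13.70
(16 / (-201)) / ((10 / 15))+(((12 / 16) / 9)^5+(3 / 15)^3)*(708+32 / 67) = 2892164719 / 520992000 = 5.55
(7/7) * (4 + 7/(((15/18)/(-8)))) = -316/5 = -63.20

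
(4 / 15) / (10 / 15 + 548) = 2 / 4115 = 0.00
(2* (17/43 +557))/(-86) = -23968/1849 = -12.96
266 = 266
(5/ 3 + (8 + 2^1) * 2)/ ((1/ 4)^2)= 1040/ 3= 346.67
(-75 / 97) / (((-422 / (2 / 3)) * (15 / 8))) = 40 / 61401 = 0.00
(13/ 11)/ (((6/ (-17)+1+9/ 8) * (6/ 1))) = 884/ 7953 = 0.11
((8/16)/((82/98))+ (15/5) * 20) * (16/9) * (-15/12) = -49690/369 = -134.66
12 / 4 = 3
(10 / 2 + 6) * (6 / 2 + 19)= 242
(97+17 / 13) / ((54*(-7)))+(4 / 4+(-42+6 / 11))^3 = -24057161626 / 363363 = -66206.97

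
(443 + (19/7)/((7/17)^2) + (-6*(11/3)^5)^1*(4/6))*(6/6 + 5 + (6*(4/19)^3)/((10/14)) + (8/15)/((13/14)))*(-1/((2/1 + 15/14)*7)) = 650285377591856/958725456507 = 678.28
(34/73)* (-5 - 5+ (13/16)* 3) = -2057/584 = -3.52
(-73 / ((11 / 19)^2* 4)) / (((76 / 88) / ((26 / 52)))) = -1387 / 44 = -31.52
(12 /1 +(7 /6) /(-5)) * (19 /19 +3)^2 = 2824 /15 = 188.27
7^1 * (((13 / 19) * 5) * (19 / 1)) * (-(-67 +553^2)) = -139112610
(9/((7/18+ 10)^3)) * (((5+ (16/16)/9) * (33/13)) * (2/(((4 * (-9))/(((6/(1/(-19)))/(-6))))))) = -849528/7728149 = -0.11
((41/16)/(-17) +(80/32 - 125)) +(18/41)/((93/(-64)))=-42506279/345712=-122.95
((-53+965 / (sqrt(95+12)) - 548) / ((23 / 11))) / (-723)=6611 / 16629 - 10615 * sqrt(107) / 1779303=0.34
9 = 9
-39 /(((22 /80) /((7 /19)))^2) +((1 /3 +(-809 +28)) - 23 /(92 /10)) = -223602619 /262086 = -853.17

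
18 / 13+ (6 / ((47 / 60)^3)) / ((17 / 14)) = 267641838 / 22944883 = 11.66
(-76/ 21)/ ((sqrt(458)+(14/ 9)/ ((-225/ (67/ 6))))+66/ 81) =689625900/ 118178878223 -934942500 * sqrt(458)/ 118178878223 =-0.16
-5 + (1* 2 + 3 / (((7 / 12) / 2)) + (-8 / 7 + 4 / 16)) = 179 / 28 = 6.39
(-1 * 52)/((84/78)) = -48.29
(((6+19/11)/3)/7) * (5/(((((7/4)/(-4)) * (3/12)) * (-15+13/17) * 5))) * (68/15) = 628864/586971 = 1.07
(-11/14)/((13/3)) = -33/182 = -0.18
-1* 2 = -2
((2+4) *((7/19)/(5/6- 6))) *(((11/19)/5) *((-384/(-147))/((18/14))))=-5632/55955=-0.10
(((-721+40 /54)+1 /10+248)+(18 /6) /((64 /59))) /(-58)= 4055561 /501120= 8.09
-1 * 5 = -5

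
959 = 959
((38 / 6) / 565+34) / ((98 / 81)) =28.11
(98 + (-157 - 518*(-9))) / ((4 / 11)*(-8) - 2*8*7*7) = -50633 / 8656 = -5.85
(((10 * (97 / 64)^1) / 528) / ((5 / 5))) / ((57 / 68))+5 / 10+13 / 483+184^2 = 33856.56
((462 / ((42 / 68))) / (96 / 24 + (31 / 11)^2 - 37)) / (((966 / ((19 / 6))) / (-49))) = 3009391 / 627624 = 4.79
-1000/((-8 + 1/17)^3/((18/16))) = 4913/2187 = 2.25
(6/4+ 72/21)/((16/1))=69/224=0.31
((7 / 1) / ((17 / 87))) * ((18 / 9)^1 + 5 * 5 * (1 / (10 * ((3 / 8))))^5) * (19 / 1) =238262318 / 172125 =1384.24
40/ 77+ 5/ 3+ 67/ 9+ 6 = 10832/ 693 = 15.63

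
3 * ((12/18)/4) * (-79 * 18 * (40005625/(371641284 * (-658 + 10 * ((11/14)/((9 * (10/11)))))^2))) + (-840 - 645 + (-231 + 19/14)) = -427923756772911095/249570171854766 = -1714.64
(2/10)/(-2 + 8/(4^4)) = -0.10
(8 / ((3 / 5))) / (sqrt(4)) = 20 / 3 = 6.67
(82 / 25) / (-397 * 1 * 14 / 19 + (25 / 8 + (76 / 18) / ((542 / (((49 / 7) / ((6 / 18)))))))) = -10133232 / 893571025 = -0.01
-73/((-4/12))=219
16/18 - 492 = -4420/9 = -491.11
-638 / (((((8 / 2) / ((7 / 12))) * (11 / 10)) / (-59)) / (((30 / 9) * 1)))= 299425 / 18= 16634.72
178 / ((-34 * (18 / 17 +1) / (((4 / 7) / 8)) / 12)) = -534 / 245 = -2.18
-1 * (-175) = 175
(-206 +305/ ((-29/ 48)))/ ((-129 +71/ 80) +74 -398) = 1649120/ 1048901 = 1.57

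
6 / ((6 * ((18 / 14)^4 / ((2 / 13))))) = 4802 / 85293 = 0.06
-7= -7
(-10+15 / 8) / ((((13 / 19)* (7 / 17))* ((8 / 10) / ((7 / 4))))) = -8075 / 128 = -63.09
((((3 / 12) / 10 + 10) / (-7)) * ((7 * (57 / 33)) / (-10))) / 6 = 7619 / 26400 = 0.29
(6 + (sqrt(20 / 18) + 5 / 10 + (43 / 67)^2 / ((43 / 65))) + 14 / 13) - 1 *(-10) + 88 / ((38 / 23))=sqrt(10) / 3 + 158473285 / 2217566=72.52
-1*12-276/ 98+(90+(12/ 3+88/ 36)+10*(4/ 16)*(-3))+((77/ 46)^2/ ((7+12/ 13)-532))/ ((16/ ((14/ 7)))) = 418908504715/ 5651192736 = 74.13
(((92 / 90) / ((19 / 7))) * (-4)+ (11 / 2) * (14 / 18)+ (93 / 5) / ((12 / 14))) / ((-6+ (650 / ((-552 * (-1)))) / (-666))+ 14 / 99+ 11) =4.76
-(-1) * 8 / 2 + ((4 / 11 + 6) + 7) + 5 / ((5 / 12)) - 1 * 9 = 224 / 11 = 20.36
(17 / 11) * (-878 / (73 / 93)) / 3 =-462706 / 803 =-576.22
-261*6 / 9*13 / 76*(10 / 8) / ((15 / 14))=-2639 / 76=-34.72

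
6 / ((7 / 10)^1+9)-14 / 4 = -559 / 194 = -2.88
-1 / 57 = -0.02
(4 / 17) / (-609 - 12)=-4 / 10557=-0.00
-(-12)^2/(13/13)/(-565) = 144/565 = 0.25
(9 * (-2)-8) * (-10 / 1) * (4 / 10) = 104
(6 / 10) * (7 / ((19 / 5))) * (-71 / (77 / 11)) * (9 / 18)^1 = -5.61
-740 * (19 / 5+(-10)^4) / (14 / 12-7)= 1269053.49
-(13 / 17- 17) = 276 / 17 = 16.24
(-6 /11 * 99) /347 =-54 /347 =-0.16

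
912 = 912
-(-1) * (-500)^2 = 250000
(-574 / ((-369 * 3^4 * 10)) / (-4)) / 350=-1 / 729000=-0.00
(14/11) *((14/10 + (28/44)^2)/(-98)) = -156/6655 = -0.02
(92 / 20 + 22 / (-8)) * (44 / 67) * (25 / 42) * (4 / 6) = 2035 / 4221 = 0.48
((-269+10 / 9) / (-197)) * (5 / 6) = 12055 / 10638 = 1.13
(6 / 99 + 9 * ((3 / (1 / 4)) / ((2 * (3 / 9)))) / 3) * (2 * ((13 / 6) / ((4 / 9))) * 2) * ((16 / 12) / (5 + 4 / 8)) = 92768 / 363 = 255.56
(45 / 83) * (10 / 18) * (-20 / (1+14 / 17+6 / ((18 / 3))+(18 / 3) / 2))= -8500 / 8217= -1.03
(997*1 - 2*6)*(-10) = -9850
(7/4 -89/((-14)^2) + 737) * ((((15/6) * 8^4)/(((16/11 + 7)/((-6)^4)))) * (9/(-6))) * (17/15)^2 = -2232809883.76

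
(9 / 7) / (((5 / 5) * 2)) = 9 / 14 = 0.64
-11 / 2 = -5.50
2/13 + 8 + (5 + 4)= 223/13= 17.15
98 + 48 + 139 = 285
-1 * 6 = -6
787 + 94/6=2408/3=802.67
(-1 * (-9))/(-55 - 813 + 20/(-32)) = -72/6949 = -0.01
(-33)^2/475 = 1089/475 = 2.29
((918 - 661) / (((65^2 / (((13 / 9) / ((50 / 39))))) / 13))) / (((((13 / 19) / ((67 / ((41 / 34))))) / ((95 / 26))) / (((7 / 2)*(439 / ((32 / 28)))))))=2273131967533 / 6396000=355398.99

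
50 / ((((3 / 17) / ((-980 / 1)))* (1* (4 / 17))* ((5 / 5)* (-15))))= 708050 / 9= 78672.22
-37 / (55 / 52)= -34.98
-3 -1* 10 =-13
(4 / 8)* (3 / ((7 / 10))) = 2.14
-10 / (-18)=5 / 9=0.56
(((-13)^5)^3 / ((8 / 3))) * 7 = -1074903753295905897 / 8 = -134362969161988237.12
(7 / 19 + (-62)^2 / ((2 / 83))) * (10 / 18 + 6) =178829059 / 171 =1045783.97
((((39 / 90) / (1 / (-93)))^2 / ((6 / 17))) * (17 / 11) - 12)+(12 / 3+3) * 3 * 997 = 185041201 / 6600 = 28036.55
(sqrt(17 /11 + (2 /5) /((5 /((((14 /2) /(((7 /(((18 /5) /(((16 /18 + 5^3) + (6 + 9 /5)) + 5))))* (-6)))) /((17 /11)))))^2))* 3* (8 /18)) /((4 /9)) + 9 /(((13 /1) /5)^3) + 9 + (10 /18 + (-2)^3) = 40883 /19773 + 3* sqrt(1315612123909765) /29176675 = 5.80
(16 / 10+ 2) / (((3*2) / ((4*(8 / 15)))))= 32 / 25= 1.28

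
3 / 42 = 1 / 14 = 0.07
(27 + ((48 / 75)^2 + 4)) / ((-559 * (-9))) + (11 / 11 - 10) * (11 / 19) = -310920136 / 59743125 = -5.20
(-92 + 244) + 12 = 164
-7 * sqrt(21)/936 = -0.03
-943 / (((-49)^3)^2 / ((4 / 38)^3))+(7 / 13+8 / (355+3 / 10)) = 129469614933765607 / 230792792444243029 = 0.56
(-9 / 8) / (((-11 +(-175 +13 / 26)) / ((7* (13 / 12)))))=39 / 848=0.05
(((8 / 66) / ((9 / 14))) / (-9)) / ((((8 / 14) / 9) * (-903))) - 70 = -2681896 / 38313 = -70.00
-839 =-839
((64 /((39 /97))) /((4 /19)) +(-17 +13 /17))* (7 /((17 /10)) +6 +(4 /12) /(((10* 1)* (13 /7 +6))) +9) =131553079154 /9298575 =14147.66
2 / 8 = 1 / 4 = 0.25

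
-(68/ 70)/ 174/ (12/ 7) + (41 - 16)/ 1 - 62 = -37.00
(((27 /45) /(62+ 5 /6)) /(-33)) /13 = -0.00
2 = 2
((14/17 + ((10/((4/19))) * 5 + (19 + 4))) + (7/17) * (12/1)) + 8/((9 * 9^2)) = 6599909/24786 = 266.28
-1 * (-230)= 230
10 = 10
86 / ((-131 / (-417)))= 273.76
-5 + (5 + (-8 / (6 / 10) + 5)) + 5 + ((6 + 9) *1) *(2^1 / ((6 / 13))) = 185 / 3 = 61.67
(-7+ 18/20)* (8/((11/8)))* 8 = -15616/55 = -283.93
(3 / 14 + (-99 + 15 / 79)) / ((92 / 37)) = -4034739 / 101752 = -39.65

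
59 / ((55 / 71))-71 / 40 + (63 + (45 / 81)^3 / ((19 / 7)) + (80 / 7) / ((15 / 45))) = 7326508207 / 42661080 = 171.74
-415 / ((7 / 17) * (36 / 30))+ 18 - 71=-37501 / 42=-892.88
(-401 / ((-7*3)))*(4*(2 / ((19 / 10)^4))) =32080000 / 2736741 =11.72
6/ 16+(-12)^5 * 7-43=-1741866.62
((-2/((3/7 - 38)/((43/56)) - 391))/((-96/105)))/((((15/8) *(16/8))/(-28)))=2107/56751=0.04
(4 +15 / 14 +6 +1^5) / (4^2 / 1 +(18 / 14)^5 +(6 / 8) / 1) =811538 / 1362265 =0.60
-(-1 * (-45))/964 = -45/964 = -0.05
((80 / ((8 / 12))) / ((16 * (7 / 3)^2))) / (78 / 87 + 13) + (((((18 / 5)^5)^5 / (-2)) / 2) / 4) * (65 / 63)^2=-2531799865555049051759341835989137 / 470805168151855468750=-5377595737730.80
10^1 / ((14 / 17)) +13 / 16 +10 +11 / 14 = 2659 / 112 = 23.74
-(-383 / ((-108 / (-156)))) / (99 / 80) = 398320 / 891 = 447.05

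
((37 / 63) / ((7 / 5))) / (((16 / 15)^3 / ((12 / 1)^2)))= 624375 / 12544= 49.77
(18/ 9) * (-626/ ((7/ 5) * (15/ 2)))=-119.24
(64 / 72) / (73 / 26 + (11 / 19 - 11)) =-3952 / 33849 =-0.12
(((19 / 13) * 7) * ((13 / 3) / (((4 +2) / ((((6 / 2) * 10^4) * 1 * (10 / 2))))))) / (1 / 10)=33250000 / 3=11083333.33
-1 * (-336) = 336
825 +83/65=53708/65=826.28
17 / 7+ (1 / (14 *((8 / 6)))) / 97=1885 / 776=2.43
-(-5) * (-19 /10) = -19 /2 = -9.50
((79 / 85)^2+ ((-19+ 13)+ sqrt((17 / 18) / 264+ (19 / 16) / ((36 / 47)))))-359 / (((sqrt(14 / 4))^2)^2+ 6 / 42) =-85502523 / 2507075+ sqrt(974721) / 792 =-32.86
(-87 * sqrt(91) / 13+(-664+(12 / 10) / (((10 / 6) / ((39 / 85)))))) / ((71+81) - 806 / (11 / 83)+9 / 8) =0.12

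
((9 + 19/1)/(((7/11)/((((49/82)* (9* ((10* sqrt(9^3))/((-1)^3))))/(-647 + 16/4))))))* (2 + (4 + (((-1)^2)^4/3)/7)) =15841980/26363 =600.92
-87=-87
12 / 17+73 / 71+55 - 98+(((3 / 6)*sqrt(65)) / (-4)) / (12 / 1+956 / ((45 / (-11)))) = -49808 / 1207+45*sqrt(65) / 79808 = -41.26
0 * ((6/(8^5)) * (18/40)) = 0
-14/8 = -7/4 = -1.75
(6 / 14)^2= 9 / 49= 0.18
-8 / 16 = -1 / 2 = -0.50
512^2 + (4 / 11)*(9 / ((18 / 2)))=262144.36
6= 6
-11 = -11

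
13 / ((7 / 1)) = 13 / 7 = 1.86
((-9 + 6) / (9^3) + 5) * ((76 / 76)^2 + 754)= 3771.89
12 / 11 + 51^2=28623 / 11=2602.09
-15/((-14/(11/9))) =55/42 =1.31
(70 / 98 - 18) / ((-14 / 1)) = 121 / 98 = 1.23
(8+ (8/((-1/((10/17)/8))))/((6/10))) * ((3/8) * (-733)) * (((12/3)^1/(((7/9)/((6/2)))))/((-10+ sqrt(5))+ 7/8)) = 226725696 * sqrt(5)/596071+ 2068871976/596071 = 4321.37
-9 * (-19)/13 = 171/13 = 13.15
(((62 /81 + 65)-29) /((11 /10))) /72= 7445 /16038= 0.46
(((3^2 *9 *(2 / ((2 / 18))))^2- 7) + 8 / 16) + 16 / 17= 72275787 / 34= 2125758.44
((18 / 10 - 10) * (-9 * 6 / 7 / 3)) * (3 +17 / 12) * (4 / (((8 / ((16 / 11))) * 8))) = 6519 / 770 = 8.47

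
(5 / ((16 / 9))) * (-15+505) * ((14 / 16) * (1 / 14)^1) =11025 / 128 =86.13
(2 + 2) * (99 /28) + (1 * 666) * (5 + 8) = 60705 /7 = 8672.14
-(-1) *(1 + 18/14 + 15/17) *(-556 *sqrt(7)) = -209612 *sqrt(7)/119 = -4660.35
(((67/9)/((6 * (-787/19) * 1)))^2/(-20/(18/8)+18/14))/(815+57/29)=-328967387/2277360125648208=-0.00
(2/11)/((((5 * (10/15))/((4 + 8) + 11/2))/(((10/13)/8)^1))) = 0.09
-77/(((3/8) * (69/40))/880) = -21683200/207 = -104749.76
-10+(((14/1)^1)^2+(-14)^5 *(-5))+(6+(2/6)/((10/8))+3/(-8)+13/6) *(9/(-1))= 107569339/40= 2689233.48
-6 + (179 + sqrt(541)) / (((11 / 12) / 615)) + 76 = 7380 * sqrt(541) / 11 + 1321790 / 11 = 135767.67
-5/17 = -0.29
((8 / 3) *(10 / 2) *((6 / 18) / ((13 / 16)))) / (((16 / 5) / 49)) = 9800 / 117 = 83.76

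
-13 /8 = -1.62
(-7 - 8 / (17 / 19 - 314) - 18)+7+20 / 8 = -184115 / 11898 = -15.47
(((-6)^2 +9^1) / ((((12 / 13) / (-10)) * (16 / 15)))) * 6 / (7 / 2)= -43875 / 56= -783.48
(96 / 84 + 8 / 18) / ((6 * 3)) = 0.09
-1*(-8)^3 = 512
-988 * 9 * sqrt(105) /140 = -2223 * sqrt(105) /35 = -650.83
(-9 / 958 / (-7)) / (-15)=-3 / 33530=-0.00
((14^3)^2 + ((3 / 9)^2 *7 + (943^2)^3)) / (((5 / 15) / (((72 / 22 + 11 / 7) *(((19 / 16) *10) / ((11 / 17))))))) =476545131833017457000930 / 2541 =187542358061006476584.39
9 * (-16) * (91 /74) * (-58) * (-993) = -377355888 /37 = -10198807.78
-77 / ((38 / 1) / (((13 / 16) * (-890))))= 445445 / 304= 1465.28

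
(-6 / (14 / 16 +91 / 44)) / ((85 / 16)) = -8448 / 22015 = -0.38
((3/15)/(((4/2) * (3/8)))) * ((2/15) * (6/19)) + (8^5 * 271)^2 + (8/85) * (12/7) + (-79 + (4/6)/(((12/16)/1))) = 40116361122663301117/508725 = 78856673296306.06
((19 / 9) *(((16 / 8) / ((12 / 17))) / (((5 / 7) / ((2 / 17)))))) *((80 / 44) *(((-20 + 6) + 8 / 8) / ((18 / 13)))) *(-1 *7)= 314678 / 2673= 117.72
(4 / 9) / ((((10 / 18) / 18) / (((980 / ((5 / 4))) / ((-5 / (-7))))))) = 395136 / 25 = 15805.44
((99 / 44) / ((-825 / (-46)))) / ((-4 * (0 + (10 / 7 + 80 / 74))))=-17871 / 1430000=-0.01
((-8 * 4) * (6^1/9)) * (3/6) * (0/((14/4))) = 0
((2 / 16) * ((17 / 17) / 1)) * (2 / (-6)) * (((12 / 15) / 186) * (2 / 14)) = -1 / 39060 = -0.00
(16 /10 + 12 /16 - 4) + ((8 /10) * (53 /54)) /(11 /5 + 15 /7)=-7537 /5130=-1.47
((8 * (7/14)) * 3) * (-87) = -1044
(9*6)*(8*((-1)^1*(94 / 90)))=-2256 / 5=-451.20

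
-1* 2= -2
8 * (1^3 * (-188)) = -1504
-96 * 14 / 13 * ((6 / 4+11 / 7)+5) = -10848 / 13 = -834.46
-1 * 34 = -34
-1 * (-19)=19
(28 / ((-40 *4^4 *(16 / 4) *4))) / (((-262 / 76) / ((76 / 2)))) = 2527 / 1341440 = 0.00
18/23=0.78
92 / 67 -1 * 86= -84.63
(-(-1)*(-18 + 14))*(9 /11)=-36 /11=-3.27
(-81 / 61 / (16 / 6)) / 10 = -243 / 4880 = -0.05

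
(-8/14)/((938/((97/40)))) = -97/65660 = -0.00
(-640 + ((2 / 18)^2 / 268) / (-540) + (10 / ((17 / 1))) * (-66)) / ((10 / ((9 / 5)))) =-135275572817 / 1107108000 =-122.19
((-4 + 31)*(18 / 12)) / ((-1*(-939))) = 0.04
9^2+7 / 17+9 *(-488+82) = -60734 / 17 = -3572.59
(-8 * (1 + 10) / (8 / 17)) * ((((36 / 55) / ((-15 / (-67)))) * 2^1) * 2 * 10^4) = -21868800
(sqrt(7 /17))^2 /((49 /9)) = 9 /119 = 0.08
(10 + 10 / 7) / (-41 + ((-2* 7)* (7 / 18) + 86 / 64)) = -23040 / 90923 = -0.25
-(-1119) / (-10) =-1119 / 10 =-111.90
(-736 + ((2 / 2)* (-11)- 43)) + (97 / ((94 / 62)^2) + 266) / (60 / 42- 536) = -6534967297 / 8266078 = -790.58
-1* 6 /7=-6 /7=-0.86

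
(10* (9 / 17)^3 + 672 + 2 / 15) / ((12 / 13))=161337202 / 221085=729.75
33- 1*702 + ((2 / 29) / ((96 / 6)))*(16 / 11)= -213409 / 319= -668.99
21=21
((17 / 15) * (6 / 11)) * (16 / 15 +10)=6.84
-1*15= -15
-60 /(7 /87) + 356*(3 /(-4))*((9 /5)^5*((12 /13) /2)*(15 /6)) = -6567.04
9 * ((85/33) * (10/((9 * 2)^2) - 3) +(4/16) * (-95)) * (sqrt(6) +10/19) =-335705 * sqrt(6)/1188 - 1678525/11286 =-840.90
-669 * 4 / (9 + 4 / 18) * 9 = -216756 / 83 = -2611.52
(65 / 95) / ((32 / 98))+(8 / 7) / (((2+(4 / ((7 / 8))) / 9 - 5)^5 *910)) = 3949556608193273 / 1884886492926320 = 2.10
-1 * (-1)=1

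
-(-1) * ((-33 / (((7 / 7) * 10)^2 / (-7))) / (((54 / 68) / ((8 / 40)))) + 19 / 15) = 4159 / 2250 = 1.85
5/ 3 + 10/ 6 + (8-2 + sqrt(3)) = 11.07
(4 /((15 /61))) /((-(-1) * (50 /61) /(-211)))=-1570262 /375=-4187.37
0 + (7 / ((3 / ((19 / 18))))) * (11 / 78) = 1463 / 4212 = 0.35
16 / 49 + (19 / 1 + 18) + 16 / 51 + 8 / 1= 114055 / 2499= 45.64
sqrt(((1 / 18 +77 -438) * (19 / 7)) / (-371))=sqrt(13084958) / 2226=1.63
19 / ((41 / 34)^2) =21964 / 1681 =13.07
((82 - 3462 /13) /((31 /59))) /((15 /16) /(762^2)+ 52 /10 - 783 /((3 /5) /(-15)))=-2188857557760 /122180203649179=-0.02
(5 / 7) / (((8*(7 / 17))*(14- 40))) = -85 / 10192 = -0.01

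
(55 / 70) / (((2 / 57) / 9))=5643 / 28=201.54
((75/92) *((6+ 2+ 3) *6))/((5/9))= 4455/46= 96.85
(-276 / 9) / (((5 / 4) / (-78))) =9568 / 5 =1913.60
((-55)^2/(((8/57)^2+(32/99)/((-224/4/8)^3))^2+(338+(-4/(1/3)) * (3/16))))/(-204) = -16835834501391675/381202651478271311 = -0.04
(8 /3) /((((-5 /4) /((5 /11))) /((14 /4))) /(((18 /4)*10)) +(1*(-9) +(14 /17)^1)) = -28560 /87757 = -0.33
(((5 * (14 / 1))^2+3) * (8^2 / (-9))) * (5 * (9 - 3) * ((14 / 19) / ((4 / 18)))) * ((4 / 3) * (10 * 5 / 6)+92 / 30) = -2802790144 / 57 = -49171756.91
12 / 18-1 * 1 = -1 / 3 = -0.33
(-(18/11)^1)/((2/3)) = -27/11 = -2.45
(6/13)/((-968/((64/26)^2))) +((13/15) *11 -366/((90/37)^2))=-18779496643/358879950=-52.33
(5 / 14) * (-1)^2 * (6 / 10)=3 / 14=0.21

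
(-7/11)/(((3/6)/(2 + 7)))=-126/11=-11.45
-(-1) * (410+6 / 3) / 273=412 / 273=1.51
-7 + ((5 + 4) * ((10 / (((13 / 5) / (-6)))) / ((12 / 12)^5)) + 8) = -2687 / 13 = -206.69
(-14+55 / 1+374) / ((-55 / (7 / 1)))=-52.82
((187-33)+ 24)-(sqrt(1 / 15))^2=2669 / 15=177.93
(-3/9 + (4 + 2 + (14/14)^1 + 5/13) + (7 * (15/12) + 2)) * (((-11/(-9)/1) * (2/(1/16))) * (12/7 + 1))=4643144/2457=1889.76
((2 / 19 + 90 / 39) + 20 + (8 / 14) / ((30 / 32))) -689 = -17272127 / 25935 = -665.98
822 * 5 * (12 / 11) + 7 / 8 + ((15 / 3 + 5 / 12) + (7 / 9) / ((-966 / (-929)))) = 245406463 / 54648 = 4490.68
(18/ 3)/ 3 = 2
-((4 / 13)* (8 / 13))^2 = -1024 / 28561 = -0.04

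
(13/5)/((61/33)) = 429/305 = 1.41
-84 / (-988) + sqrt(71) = 21 / 247 + sqrt(71) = 8.51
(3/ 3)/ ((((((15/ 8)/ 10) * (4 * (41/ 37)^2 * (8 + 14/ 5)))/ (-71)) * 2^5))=-485995/ 2178576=-0.22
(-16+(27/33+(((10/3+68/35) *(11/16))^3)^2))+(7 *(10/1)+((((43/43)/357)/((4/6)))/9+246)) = 169411464694448475828523/65692731912192000000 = 2578.85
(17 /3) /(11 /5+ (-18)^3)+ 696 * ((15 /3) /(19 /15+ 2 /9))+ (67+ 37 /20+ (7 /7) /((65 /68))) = 3666965251477 /1523326740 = 2407.21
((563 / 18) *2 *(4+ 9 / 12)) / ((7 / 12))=10697 / 21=509.38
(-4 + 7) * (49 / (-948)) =-49 / 316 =-0.16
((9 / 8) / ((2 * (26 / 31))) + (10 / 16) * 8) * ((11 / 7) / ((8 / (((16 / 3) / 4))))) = 3707 / 2496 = 1.49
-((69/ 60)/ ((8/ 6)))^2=-4761/ 6400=-0.74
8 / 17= 0.47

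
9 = 9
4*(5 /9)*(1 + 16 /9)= 500 /81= 6.17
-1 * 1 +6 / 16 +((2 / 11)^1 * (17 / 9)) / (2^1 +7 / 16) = -14953 / 30888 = -0.48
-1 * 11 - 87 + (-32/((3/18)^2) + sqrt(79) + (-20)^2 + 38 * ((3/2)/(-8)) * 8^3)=-4498 + sqrt(79)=-4489.11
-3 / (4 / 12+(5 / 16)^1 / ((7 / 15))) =-1008 / 337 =-2.99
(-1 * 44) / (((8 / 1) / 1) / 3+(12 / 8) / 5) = -1320 / 89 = -14.83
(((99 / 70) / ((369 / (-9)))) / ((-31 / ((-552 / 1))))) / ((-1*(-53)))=-27324 / 2357705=-0.01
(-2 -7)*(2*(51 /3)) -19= -325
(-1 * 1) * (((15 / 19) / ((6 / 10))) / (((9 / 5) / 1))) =-125 / 171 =-0.73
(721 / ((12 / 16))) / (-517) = -2884 / 1551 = -1.86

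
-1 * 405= -405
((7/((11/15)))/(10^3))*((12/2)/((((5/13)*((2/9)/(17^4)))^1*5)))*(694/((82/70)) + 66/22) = 15029455533183/2255000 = 6664947.02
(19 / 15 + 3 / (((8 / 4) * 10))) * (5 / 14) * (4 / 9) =85 / 378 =0.22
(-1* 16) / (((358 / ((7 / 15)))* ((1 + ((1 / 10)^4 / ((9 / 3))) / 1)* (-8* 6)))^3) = 1339843750 / 4181480251150128624153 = 0.00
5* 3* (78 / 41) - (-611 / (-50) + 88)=-146951 / 2050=-71.68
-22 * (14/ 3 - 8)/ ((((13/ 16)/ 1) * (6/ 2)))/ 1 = 3520/ 117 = 30.09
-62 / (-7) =62 / 7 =8.86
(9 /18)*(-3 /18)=-1 /12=-0.08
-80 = -80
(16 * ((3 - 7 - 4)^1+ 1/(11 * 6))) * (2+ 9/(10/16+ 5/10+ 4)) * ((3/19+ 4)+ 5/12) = -15390508/7011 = -2195.19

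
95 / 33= 2.88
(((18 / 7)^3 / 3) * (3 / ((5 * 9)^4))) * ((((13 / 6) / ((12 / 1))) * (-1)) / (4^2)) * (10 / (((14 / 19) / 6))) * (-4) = 0.00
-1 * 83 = -83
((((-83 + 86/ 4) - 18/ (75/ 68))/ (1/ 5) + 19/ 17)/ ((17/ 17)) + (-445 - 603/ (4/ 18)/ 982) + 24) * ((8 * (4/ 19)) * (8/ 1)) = -8672819776/ 792965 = -10937.20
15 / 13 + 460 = 5995 / 13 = 461.15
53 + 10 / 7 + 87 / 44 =17373 / 308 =56.41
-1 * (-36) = 36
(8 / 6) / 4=1 / 3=0.33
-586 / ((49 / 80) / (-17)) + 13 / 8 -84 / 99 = 210407485 / 12936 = 16265.27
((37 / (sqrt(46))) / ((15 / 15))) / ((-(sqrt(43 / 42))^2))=-777*sqrt(46) / 989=-5.33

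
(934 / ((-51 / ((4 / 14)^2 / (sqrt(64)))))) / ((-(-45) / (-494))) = 230698 / 112455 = 2.05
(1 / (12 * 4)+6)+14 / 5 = 2117 / 240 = 8.82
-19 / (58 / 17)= -323 / 58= -5.57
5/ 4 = 1.25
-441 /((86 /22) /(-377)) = 1828827 /43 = 42530.86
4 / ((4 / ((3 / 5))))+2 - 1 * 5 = -2.40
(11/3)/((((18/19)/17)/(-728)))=-1293292/27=-47899.70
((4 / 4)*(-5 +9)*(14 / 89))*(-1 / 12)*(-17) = 238 / 267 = 0.89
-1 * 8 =-8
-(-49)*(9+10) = 931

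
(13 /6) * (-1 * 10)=-65 /3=-21.67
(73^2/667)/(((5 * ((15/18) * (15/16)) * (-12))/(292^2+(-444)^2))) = -481571072/10005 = -48133.04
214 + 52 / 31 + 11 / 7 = 47143 / 217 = 217.25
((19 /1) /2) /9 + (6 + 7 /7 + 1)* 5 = 739 /18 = 41.06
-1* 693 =-693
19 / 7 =2.71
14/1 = 14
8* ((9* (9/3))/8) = 27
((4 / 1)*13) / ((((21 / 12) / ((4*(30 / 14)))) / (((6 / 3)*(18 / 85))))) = 89856 / 833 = 107.87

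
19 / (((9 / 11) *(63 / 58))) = 12122 / 567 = 21.38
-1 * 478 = -478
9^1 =9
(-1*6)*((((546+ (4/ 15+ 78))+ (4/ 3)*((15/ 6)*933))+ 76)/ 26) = -57154/ 65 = -879.29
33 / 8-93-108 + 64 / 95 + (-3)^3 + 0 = -169633 / 760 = -223.20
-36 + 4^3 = 28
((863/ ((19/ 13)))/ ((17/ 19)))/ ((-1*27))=-11219/ 459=-24.44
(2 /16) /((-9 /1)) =-1 /72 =-0.01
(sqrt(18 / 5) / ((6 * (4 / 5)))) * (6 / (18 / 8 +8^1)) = 3 * sqrt(10) / 41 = 0.23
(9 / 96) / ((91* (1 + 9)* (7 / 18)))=27 / 101920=0.00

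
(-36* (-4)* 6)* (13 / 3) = 3744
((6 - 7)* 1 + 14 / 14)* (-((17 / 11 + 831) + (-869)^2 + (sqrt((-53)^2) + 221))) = 0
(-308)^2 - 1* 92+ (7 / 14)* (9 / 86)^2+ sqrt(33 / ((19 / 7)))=sqrt(4389) / 19+ 1401867505 / 14792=94775.49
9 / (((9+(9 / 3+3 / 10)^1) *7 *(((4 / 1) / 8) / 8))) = 480 / 287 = 1.67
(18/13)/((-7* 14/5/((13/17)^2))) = -585/14161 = -0.04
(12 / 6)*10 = 20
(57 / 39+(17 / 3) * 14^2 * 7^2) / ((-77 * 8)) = -2122541 / 24024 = -88.35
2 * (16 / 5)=32 / 5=6.40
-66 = -66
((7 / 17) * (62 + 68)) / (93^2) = 910 / 147033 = 0.01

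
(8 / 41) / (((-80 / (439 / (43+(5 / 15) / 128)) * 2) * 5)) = -42144 / 16925825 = -0.00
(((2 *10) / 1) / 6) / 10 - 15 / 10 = -7 / 6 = -1.17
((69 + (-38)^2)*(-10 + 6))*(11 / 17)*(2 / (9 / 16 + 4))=-125312 / 73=-1716.60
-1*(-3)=3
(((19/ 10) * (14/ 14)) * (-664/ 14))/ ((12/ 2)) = -1577/ 105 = -15.02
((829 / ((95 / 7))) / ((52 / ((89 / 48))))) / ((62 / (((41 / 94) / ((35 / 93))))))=3025021 / 74297600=0.04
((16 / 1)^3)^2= 16777216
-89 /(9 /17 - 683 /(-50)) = -75650 /12061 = -6.27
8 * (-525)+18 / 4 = -8391 / 2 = -4195.50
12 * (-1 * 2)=-24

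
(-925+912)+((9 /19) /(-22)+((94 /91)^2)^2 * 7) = -20686623861 /4094904814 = -5.05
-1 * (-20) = 20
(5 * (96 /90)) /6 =8 /9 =0.89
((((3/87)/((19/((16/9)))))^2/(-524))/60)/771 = -16/37256765590215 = -0.00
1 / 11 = 0.09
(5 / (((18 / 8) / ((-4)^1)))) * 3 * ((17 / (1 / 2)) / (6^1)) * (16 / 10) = -2176 / 9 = -241.78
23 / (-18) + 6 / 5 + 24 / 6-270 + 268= 173 / 90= 1.92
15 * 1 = 15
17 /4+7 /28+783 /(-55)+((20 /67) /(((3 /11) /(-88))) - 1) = -2366981 /22110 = -107.05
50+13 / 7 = 363 / 7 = 51.86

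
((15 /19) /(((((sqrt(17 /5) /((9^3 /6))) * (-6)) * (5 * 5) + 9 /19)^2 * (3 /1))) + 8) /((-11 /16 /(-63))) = 348093004694400 * sqrt(85) /1516764610553291 + 1119971767114310544 /1516764610553291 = 740.51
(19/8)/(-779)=-0.00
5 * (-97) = -485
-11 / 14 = -0.79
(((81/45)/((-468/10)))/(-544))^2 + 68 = 13603586049/200052736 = 68.00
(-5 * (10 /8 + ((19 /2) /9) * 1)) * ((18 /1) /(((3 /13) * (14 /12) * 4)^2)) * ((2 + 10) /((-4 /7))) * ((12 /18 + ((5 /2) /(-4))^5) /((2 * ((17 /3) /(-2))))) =-1688079315 /4456448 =-378.79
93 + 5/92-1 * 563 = -469.95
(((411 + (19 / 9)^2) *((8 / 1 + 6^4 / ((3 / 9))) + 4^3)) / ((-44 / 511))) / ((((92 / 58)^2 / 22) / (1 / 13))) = -795408935860 / 61893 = -12851355.34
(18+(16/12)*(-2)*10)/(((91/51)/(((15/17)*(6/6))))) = -30/7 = -4.29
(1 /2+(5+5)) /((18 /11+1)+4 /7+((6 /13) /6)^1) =7007 /2192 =3.20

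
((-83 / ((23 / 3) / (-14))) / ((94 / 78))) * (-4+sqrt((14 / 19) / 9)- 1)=-679770 / 1081+45318 * sqrt(266) / 20539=-592.85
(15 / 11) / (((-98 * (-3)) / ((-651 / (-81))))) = 155 / 4158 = 0.04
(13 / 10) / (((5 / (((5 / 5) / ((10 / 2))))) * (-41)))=-13 / 10250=-0.00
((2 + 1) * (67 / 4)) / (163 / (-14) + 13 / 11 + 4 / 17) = -263109 / 53542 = -4.91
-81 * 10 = -810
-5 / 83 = -0.06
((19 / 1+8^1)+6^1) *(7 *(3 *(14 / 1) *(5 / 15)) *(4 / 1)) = 12936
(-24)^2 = 576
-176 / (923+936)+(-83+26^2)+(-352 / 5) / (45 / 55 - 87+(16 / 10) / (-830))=24672669833 / 41555917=593.72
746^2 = 556516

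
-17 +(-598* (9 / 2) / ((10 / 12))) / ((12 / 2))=-2776 / 5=-555.20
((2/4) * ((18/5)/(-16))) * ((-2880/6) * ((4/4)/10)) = 27/5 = 5.40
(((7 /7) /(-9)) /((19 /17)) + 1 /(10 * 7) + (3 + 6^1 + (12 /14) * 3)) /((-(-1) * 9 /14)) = 137491 /7695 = 17.87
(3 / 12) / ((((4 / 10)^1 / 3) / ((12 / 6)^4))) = 30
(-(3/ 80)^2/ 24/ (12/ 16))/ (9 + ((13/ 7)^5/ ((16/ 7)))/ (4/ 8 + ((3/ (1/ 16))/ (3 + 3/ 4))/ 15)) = -487403/ 100703985600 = -0.00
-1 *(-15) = 15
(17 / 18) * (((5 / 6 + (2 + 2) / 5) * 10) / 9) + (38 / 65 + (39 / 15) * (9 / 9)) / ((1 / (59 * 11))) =65344843 / 31590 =2068.53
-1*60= -60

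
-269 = -269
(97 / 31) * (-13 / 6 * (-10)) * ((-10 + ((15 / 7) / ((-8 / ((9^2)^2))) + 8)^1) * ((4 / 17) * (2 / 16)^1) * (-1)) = 621212735 / 177072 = 3508.25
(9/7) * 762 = 6858/7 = 979.71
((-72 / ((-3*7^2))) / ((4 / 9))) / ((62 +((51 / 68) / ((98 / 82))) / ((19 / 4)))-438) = -1026 / 349933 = -0.00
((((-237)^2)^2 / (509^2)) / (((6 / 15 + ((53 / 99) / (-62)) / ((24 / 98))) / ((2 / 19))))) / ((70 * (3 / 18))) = 1394288882742096 / 4628609273771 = 301.23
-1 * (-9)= 9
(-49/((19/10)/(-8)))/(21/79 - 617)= -154840/462859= -0.33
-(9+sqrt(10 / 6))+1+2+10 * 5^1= 44 -sqrt(15) / 3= 42.71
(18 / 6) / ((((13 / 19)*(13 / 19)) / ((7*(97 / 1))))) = 735357 / 169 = 4351.22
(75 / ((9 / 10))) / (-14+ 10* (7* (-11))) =-125 / 1176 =-0.11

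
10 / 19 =0.53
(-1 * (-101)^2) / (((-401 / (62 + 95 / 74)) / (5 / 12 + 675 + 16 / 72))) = 387313638803 / 356088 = 1087690.79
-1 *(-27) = 27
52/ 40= 13/ 10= 1.30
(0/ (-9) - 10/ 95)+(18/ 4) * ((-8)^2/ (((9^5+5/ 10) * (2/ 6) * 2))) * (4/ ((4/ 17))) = 2522/ 131993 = 0.02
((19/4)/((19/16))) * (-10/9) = -40/9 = -4.44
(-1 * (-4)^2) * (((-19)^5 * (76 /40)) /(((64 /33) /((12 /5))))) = 4657542219 /50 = 93150844.38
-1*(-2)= 2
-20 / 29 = -0.69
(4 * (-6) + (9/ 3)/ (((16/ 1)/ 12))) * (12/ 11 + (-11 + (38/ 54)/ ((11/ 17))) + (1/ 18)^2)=911441/ 4752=191.80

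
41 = 41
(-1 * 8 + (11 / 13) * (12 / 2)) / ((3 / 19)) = -722 / 39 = -18.51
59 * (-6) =-354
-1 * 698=-698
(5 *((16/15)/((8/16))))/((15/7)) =224/45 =4.98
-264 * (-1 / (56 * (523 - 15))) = 33 / 3556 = 0.01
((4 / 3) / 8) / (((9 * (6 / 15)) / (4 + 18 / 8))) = 125 / 432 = 0.29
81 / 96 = 27 / 32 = 0.84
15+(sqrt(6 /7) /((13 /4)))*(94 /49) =376*sqrt(42) /4459+15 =15.55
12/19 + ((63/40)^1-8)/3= -3443/2280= -1.51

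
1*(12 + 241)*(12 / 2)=1518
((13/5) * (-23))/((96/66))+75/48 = -791/20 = -39.55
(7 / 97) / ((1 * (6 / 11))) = 77 / 582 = 0.13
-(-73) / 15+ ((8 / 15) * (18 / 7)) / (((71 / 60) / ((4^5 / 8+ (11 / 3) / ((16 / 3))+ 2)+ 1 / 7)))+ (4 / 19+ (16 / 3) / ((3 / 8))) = 508426319 / 2974545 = 170.93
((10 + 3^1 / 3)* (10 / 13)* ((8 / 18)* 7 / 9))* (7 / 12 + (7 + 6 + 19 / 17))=2309230 / 53703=43.00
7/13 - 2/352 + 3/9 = 5945/6864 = 0.87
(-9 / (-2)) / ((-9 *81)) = -1 / 162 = -0.01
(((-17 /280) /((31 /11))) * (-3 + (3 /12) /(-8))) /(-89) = -18139 /24720640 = -0.00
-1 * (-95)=95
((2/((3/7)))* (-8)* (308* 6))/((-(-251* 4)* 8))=-2156/251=-8.59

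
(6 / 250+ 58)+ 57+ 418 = 66628 / 125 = 533.02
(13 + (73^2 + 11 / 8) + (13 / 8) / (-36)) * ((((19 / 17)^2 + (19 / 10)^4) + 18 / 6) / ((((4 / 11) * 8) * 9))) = 845414662575461 / 239708160000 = 3526.85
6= 6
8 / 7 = 1.14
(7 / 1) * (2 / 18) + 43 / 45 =26 / 15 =1.73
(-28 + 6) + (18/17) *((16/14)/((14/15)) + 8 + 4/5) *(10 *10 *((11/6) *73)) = 118311754/833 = 142030.92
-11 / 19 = -0.58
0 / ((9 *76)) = 0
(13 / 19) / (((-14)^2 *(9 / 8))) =0.00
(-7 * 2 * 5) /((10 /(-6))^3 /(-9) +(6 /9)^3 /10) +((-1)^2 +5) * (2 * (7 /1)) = -29526 /661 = -44.67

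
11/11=1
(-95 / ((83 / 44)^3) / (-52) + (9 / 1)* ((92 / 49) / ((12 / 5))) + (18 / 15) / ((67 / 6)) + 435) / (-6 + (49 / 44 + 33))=2375233924508896 / 150934394252005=15.74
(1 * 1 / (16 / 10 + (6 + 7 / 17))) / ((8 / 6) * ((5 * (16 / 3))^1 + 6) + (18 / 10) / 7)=8925 / 3132827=0.00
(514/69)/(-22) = -0.34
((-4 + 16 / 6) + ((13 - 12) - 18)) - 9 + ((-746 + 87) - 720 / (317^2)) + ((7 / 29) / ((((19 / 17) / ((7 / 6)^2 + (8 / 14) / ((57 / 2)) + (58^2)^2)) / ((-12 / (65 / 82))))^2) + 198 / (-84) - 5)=1146585395256841731256528938868343 / 202175341121467350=5671242540740766.84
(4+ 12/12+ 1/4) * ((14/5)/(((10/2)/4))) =294/25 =11.76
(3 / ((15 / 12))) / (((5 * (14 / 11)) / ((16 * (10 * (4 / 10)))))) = 4224 / 175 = 24.14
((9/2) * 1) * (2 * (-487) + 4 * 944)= 12609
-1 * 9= -9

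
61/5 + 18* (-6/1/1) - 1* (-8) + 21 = -334/5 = -66.80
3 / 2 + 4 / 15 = 1.77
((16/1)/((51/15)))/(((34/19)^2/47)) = 339340/4913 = 69.07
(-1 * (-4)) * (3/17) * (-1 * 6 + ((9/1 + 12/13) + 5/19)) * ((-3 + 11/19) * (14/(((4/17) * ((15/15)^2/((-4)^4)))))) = -511408128/4693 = -108972.54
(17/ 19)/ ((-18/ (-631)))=10727/ 342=31.37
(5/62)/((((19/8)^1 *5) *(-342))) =-2/100719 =-0.00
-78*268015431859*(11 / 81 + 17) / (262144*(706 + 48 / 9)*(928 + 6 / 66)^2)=-13299193744275439 / 5962941956947968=-2.23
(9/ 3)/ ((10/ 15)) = 9/ 2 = 4.50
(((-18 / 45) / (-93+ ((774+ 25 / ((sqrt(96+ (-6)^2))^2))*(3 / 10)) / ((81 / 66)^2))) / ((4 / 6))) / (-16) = 2187 / 3569224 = 0.00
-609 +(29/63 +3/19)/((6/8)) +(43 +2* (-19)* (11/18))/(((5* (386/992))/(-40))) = -703319383/693063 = -1014.80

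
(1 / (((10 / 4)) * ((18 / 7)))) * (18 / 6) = 7 / 15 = 0.47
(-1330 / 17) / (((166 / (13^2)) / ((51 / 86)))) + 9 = -272913 / 7138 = -38.23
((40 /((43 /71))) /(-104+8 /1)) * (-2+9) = -2485 /516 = -4.82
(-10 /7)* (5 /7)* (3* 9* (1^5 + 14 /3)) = -7650 /49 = -156.12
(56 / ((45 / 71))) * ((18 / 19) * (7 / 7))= 7952 / 95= 83.71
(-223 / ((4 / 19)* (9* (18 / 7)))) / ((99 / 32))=-118636 / 8019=-14.79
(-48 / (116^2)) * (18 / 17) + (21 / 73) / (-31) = -0.01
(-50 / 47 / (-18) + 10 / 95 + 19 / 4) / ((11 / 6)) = 157987 / 58938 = 2.68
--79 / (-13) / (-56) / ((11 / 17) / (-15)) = -20145 / 8008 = -2.52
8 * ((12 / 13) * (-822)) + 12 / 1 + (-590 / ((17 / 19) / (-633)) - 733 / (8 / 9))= 725807967 / 1768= 410524.87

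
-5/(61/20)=-100/61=-1.64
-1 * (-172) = 172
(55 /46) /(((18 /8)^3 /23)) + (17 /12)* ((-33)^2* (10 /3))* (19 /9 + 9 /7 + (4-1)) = 335757895 /10206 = 32898.09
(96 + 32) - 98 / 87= 11038 / 87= 126.87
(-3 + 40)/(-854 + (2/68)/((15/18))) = -3145/72587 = -0.04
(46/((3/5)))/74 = 115/111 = 1.04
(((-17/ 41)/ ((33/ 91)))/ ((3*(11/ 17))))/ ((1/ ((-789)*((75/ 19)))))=172915925/ 94259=1834.48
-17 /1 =-17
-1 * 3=-3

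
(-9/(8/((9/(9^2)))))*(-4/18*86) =2.39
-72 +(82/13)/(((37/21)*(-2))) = -35493/481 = -73.79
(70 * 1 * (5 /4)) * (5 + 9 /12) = 4025 /8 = 503.12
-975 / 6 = -325 / 2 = -162.50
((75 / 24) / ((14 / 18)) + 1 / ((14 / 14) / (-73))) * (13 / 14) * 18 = -451971 / 392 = -1152.99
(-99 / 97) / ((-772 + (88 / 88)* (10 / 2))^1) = 99 / 74399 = 0.00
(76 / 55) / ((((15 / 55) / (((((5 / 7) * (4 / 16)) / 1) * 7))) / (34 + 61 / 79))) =52193 / 237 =220.22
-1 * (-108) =108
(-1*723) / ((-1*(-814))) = -723 / 814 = -0.89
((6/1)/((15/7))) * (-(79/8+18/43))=-24787/860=-28.82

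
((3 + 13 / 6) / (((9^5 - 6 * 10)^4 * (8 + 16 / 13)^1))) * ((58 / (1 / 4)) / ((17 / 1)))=11687 / 18525740081864604920730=0.00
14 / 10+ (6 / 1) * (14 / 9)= 161 / 15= 10.73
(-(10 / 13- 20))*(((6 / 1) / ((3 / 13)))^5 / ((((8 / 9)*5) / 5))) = 257049000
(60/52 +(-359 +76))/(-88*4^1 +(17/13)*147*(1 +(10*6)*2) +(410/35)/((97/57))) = -2487856/202268999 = -0.01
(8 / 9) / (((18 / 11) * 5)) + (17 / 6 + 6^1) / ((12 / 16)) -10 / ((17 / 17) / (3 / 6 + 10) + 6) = 265571 / 25920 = 10.25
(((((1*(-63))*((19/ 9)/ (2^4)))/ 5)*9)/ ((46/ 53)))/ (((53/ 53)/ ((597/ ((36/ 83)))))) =-349284999/ 14720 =-23728.60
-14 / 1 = -14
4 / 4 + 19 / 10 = 29 / 10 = 2.90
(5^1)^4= 625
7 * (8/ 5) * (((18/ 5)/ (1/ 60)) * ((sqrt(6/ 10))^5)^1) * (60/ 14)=93312 * sqrt(15)/ 125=2891.17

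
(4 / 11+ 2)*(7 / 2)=91 / 11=8.27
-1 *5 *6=-30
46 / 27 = 1.70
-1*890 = -890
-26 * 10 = -260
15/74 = 0.20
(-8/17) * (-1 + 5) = -32/17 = -1.88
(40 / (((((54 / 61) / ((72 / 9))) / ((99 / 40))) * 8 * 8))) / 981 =671 / 47088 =0.01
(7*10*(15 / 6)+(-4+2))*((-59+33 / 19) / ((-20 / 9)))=423504 / 95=4457.94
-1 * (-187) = 187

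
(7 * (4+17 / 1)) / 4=147 / 4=36.75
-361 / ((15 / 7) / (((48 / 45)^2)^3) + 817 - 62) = -42396024832 / 88838445935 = -0.48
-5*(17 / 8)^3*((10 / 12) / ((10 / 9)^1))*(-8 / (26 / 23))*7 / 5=2372979 / 6656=356.52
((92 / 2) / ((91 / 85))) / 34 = 115 / 91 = 1.26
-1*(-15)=15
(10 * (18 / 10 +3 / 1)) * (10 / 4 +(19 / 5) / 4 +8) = 2748 / 5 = 549.60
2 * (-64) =-128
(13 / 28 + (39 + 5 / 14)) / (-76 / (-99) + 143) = 110385 / 398524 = 0.28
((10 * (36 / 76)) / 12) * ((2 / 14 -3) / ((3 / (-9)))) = 450 / 133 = 3.38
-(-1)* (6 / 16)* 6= 9 / 4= 2.25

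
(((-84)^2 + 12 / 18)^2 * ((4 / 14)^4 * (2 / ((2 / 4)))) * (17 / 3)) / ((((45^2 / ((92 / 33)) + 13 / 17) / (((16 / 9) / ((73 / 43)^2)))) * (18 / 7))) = 49228894412800 / 19838979027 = 2481.42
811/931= 0.87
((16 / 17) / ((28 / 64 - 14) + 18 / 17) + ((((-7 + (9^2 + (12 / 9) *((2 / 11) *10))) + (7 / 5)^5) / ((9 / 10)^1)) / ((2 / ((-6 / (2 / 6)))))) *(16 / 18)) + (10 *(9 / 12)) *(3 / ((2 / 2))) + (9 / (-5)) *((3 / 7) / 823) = -5126028608131537 / 7273961021250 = -704.71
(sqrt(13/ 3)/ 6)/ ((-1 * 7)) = -sqrt(39)/ 126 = -0.05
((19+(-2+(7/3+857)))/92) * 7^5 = 44185603/276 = 160092.76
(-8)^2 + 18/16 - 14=409/8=51.12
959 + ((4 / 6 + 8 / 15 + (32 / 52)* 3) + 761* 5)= 309858 / 65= 4767.05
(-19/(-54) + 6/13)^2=326041/492804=0.66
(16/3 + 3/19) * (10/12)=4.58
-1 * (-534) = 534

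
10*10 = 100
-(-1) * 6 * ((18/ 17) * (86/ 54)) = 172/ 17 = 10.12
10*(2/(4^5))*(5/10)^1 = 5/512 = 0.01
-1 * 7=-7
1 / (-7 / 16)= -16 / 7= -2.29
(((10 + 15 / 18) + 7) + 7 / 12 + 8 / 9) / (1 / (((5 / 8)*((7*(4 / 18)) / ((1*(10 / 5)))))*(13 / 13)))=24325 / 2592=9.38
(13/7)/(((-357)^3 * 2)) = -13/636990102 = -0.00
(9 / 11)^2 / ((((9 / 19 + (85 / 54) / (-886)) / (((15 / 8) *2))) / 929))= 256515187365 / 51906701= 4941.85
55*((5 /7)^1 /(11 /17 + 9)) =4675 /1148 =4.07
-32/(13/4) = -128/13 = -9.85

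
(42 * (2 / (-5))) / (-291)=28 / 485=0.06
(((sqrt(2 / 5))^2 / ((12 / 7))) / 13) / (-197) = -7 / 76830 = -0.00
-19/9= -2.11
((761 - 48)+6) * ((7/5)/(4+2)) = 5033/30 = 167.77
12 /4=3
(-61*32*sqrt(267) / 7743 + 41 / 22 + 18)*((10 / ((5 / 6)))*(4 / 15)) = 3496 / 55-31232*sqrt(267) / 38715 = 50.38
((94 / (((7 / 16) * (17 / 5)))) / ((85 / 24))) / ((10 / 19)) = 342912 / 10115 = 33.90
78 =78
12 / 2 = 6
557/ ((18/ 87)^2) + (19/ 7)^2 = 22966409/ 1764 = 13019.51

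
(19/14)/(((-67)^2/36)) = 342/31423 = 0.01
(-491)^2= 241081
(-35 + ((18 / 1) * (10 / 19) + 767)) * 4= 56352 / 19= 2965.89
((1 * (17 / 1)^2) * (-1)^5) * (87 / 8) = -3142.88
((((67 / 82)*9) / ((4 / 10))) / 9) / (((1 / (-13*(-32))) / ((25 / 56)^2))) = 2721875 / 16072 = 169.36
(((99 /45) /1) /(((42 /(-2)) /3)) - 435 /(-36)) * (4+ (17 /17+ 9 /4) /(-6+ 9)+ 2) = 84031 /1008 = 83.36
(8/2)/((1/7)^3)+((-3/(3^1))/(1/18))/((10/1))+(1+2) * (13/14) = 96109/70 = 1372.99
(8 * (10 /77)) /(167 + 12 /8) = 160 /25949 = 0.01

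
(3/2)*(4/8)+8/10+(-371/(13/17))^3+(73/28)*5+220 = -17561663074073/153790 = -114192490.24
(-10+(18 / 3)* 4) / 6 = 7 / 3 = 2.33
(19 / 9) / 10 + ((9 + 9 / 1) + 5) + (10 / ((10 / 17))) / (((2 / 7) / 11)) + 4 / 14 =213569 / 315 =678.00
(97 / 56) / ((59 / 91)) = 2.67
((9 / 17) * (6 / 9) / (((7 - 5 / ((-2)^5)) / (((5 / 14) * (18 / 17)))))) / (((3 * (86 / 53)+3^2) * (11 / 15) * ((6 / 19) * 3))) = 483360 / 249700913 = 0.00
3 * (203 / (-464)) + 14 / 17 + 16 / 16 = 139 / 272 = 0.51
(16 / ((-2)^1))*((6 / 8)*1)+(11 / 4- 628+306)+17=-1233 / 4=-308.25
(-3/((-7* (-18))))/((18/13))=-13/756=-0.02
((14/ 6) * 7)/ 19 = 49/ 57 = 0.86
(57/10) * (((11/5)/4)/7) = 627/1400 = 0.45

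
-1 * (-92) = 92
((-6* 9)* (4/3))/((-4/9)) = 162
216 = 216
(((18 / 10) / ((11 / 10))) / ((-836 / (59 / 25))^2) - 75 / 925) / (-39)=2402068609 / 1155580855000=0.00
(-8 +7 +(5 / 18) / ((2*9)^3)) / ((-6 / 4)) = 104971 / 157464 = 0.67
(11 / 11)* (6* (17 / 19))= 102 / 19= 5.37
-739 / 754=-0.98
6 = 6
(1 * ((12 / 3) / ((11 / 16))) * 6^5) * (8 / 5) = 3981312 / 55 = 72387.49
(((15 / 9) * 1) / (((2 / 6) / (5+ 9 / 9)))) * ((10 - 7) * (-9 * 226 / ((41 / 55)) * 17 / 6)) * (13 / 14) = -185424525 / 287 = -646078.48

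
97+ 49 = 146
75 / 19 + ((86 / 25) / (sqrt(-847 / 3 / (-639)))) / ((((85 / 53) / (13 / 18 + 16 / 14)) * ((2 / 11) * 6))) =75 / 19 + 107113 * sqrt(1491) / 749700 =9.46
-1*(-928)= 928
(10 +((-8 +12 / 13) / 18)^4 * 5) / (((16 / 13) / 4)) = 948137245 / 28829034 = 32.89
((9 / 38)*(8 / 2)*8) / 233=144 / 4427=0.03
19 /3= 6.33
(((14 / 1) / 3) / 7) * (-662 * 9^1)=-3972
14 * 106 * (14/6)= 10388/3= 3462.67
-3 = -3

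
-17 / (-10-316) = 17 / 326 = 0.05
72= 72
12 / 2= 6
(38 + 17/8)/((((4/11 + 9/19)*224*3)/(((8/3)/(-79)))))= -22363/9290400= -0.00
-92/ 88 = -23/ 22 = -1.05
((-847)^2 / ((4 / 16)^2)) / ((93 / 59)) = 677234096 / 93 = 7282087.05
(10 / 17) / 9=0.07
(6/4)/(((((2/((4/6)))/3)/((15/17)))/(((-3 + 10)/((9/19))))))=665/34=19.56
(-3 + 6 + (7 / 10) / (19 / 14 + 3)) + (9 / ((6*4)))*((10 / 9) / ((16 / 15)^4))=278441191 / 79953920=3.48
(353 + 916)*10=12690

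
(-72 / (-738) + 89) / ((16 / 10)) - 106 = -16503 / 328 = -50.31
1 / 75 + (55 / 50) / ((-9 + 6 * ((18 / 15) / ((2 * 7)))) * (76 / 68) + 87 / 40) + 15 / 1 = 12927322 / 869775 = 14.86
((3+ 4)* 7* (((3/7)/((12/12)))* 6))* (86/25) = 10836/25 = 433.44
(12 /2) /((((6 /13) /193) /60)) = 150540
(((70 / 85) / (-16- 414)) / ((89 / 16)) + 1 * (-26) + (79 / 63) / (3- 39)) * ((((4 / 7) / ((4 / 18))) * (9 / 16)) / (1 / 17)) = -19207947881 / 30003680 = -640.19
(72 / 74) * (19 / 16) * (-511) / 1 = -87381 / 148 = -590.41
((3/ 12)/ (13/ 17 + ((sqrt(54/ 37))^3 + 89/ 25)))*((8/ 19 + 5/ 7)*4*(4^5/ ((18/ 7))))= 764762397881600/ 6099410043693 - 2325085920000*sqrt(222)/ 677712227077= 74.27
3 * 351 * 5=5265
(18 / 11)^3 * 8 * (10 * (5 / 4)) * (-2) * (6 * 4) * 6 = -167961600 / 1331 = -126192.04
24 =24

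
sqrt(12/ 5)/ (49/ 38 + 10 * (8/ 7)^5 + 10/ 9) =11495988 * sqrt(15)/ 629325535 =0.07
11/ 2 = 5.50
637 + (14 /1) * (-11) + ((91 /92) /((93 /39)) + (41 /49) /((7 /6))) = 473595349 /978236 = 484.13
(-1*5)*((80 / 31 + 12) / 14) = -1130 / 217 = -5.21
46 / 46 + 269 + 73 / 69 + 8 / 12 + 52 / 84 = 131542 / 483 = 272.34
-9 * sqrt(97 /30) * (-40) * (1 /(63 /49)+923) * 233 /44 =1937162 * sqrt(2910) /33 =3166638.56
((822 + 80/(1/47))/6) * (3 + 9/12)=2863.75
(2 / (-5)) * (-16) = 32 / 5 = 6.40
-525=-525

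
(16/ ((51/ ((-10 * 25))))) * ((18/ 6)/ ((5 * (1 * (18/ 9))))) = -400/ 17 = -23.53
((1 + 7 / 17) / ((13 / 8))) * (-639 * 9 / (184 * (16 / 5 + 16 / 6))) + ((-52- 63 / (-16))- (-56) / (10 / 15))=28009255 / 894608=31.31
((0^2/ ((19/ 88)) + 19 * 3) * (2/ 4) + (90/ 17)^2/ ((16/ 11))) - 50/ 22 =578531/ 12716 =45.50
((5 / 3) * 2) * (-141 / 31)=-470 / 31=-15.16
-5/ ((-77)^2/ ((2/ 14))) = -5/ 41503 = -0.00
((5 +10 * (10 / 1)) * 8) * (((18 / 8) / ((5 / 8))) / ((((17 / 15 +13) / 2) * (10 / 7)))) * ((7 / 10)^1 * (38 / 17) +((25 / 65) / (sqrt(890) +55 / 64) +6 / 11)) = 1327104 * sqrt(890) / 10243363 +114204310236 / 180708385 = 635.85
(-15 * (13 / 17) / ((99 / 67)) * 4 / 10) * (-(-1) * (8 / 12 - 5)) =13.46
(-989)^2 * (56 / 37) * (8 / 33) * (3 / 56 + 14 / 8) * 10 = 7903217680 / 1221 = 6472741.75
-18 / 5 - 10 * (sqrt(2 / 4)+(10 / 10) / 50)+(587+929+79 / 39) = 295274 / 195 - 5 * sqrt(2) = 1507.15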